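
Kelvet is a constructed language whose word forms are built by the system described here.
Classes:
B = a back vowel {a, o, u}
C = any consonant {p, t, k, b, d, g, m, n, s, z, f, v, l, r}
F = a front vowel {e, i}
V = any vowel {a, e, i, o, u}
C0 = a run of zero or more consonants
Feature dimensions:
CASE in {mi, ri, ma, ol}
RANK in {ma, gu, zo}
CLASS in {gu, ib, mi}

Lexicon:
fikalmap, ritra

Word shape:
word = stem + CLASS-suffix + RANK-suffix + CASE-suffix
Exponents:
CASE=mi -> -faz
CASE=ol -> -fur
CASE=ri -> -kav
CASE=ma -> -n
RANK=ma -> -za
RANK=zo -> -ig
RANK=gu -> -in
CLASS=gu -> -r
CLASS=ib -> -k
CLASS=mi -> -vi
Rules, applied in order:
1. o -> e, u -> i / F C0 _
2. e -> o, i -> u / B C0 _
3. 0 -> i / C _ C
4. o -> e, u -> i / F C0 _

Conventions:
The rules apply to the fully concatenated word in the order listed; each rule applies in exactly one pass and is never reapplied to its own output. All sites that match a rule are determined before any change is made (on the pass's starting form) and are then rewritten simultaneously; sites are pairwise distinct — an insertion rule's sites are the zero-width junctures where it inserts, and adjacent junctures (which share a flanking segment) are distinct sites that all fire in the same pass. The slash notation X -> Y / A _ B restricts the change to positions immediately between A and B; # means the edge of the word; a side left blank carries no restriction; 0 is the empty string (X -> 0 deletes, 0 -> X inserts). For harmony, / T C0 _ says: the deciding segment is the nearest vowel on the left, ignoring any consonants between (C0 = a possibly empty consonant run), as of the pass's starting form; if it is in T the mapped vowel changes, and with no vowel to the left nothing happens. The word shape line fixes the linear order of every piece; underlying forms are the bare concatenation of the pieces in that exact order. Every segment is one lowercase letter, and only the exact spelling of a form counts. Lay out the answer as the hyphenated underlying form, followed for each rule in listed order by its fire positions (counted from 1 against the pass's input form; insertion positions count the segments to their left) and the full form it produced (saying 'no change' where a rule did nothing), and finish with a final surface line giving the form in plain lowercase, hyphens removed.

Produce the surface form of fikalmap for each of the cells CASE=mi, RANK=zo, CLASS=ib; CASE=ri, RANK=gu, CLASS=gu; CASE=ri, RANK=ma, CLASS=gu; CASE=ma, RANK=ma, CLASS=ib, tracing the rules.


cell CASE=mi, RANK=zo, CLASS=ib:
underlying: fikalmap-k-ig-faz
1. o -> e, u -> i / F C0 _: no change
2. e -> o, i -> u / B C0 _: fires at position(s) 10: fikalmapkugfaz
3. 0 -> i / C _ C: inserts after position(s) 5, 8, 11: fikalimapikugifaz
4. o -> e, u -> i / F C0 _: fires at position(s) 12: fikalimapikigifaz
surface: fikalimapikigifaz

cell CASE=ri, RANK=gu, CLASS=gu:
underlying: fikalmap-r-in-kav
1. o -> e, u -> i / F C0 _: no change
2. e -> o, i -> u / B C0 _: fires at position(s) 10: fikalmaprunkav
3. 0 -> i / C _ C: inserts after position(s) 5, 8, 11: fikalimapirunikav
4. o -> e, u -> i / F C0 _: fires at position(s) 12: fikalimapirinikav
surface: fikalimapirinikav

cell CASE=ri, RANK=ma, CLASS=gu:
underlying: fikalmap-r-za-kav
1. o -> e, u -> i / F C0 _: no change
2. e -> o, i -> u / B C0 _: no change
3. 0 -> i / C _ C: inserts after position(s) 5, 8, 9: fikalimapirizakav
4. o -> e, u -> i / F C0 _: no change
surface: fikalimapirizakav

cell CASE=ma, RANK=ma, CLASS=ib:
underlying: fikalmap-k-za-n
1. o -> e, u -> i / F C0 _: no change
2. e -> o, i -> u / B C0 _: no change
3. 0 -> i / C _ C: inserts after position(s) 5, 8, 9: fikalimapikizan
4. o -> e, u -> i / F C0 _: no change
surface: fikalimapikizan


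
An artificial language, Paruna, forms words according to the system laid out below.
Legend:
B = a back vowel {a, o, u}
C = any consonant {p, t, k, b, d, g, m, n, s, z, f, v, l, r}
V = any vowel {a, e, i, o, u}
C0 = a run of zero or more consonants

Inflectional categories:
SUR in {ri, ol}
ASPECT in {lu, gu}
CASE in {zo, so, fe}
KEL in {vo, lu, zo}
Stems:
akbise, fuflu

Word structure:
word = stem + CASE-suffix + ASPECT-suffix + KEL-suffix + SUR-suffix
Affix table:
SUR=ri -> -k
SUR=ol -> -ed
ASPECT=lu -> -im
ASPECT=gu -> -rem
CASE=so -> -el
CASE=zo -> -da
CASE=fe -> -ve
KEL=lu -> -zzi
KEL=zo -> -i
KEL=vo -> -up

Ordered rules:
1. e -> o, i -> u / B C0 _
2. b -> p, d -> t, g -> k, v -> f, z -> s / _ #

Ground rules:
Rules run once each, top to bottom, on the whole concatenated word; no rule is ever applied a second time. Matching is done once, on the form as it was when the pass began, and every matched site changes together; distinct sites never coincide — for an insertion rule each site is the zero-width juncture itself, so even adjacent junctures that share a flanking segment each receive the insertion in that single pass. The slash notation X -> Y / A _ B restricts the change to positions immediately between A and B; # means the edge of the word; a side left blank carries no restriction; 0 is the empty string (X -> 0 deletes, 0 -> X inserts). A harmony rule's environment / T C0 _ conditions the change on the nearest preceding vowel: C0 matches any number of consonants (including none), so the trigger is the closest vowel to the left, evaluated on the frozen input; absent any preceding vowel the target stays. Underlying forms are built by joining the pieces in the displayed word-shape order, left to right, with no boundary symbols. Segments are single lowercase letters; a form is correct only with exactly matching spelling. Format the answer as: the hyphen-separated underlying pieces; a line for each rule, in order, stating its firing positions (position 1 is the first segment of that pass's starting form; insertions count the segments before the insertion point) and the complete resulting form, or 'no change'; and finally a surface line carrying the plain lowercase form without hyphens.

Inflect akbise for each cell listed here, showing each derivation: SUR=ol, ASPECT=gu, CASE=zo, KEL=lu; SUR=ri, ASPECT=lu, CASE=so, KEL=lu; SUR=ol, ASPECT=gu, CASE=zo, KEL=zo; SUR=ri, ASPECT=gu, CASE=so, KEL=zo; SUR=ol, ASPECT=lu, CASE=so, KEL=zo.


cell SUR=ol, ASPECT=gu, CASE=zo, KEL=lu:
underlying: akbise-da-rem-zzi-ed
1. e -> o, i -> u / B C0 _: fires at position(s) 4, 10: akbusedaromzzied
2. b -> p, d -> t, g -> k, v -> f, z -> s / _ #: fires at position(s) 16: akbusedaromzziet
surface: akbusedaromzziet

cell SUR=ri, ASPECT=lu, CASE=so, KEL=lu:
underlying: akbise-el-im-zzi-k
1. e -> o, i -> u / B C0 _: fires at position(s) 4: akbuseelimzzik
2. b -> p, d -> t, g -> k, v -> f, z -> s / _ #: no change
surface: akbuseelimzzik

cell SUR=ol, ASPECT=gu, CASE=zo, KEL=zo:
underlying: akbise-da-rem-i-ed
1. e -> o, i -> u / B C0 _: fires at position(s) 4, 10: akbusedaromied
2. b -> p, d -> t, g -> k, v -> f, z -> s / _ #: fires at position(s) 14: akbusedaromiet
surface: akbusedaromiet

cell SUR=ri, ASPECT=gu, CASE=so, KEL=zo:
underlying: akbise-el-rem-i-k
1. e -> o, i -> u / B C0 _: fires at position(s) 4: akbuseelremik
2. b -> p, d -> t, g -> k, v -> f, z -> s / _ #: no change
surface: akbuseelremik

cell SUR=ol, ASPECT=lu, CASE=so, KEL=zo:
underlying: akbise-el-im-i-ed
1. e -> o, i -> u / B C0 _: fires at position(s) 4: akbuseelimied
2. b -> p, d -> t, g -> k, v -> f, z -> s / _ #: fires at position(s) 13: akbuseelimiet
surface: akbuseelimiet


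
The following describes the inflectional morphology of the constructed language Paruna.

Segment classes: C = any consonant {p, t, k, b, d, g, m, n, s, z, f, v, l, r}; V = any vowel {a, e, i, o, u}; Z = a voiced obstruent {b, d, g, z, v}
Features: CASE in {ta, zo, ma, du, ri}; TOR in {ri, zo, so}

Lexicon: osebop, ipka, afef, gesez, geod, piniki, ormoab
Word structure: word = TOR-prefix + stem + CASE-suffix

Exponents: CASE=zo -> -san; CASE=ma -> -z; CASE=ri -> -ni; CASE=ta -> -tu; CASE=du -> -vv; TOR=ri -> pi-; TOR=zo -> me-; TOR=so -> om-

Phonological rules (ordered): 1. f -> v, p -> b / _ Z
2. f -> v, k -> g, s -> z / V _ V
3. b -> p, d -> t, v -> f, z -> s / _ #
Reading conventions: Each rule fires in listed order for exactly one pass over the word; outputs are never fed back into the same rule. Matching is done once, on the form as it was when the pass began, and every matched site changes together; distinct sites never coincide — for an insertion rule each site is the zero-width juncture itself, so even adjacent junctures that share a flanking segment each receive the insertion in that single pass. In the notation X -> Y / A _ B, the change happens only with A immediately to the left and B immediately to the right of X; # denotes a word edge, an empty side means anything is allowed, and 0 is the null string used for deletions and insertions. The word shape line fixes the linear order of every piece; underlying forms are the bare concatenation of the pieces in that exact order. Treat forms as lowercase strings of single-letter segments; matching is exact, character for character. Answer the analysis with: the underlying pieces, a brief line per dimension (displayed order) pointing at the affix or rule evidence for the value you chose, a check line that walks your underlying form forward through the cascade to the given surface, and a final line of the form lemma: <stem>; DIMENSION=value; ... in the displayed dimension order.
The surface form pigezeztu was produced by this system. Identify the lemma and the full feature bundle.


underlying: pi-gesez-tu
CASE=ta - signalled by the affix -tu
TOR=ri - signalled by the affix pi-
check: pigeseztu -> pigeseztu -> pigezeztu -> pigezeztu
lemma: gesez; CASE=ta; TOR=ri


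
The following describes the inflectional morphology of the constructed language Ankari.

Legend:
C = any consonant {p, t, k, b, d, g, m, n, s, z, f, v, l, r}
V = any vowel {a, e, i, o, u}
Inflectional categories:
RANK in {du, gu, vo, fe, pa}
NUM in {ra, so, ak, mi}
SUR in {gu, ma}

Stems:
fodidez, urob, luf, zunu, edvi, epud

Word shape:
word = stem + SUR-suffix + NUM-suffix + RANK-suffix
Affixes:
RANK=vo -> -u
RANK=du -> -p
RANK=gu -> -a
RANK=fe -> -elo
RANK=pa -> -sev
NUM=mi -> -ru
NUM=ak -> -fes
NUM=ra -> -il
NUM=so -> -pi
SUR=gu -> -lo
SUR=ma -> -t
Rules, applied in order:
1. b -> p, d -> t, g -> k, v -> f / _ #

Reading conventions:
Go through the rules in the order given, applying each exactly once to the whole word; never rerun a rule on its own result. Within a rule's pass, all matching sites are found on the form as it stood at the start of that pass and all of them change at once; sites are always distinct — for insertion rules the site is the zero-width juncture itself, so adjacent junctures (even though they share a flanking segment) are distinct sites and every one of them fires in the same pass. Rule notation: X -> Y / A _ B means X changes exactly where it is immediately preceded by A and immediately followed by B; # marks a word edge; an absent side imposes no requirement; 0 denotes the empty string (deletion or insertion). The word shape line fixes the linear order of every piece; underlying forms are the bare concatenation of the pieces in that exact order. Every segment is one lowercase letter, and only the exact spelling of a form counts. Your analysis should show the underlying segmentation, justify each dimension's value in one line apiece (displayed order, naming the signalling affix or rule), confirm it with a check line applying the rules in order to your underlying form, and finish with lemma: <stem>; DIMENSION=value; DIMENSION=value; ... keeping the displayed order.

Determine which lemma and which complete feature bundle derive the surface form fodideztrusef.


underlying: fodidez-t-ru-sev
RANK=pa - signalled by the affix -sev
NUM=mi - signalled by the affix -ru
SUR=ma - signalled by the affix -t
check: fodideztrusev -> fodideztrusef
lemma: fodidez; RANK=pa; NUM=mi; SUR=ma


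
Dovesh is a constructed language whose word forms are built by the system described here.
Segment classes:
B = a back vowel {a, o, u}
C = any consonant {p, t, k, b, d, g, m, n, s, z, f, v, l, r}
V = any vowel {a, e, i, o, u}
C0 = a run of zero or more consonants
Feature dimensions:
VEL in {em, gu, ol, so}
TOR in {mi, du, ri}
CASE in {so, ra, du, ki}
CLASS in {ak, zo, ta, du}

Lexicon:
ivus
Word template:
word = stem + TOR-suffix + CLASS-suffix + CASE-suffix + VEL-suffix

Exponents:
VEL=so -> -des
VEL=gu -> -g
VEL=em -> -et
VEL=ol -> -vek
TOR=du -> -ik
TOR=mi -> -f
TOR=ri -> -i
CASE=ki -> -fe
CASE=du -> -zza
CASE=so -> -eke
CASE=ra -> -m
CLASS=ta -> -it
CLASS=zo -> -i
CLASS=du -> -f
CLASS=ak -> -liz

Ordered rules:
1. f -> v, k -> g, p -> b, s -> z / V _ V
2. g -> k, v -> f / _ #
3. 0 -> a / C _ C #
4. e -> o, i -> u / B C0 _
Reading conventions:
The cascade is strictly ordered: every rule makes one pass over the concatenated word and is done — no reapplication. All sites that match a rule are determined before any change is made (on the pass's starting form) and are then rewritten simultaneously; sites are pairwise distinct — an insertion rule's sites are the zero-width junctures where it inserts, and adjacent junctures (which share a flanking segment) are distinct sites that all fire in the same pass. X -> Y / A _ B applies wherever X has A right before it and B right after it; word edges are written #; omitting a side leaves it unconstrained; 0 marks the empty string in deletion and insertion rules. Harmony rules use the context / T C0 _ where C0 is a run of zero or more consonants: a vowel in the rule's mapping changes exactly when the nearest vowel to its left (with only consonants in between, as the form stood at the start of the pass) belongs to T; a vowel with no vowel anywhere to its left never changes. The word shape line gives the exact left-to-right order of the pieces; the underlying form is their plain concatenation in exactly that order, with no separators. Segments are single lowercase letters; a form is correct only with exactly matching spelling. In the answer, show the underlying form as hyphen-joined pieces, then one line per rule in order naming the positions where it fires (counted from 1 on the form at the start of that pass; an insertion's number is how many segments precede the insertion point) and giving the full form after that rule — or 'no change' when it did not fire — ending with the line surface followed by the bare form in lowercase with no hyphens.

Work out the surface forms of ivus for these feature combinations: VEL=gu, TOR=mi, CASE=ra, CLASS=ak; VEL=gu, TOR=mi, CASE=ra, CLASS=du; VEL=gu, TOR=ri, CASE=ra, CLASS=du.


cell VEL=gu, TOR=mi, CASE=ra, CLASS=ak:
underlying: ivus-f-liz-m-g
1. f -> v, k -> g, p -> b, s -> z / V _ V: no change
2. g -> k, v -> f / _ #: fires at position(s) 10: ivusflizmk
3. 0 -> a / C _ C #: inserts after position(s) 9: ivusflizmak
4. e -> o, i -> u / B C0 _: fires at position(s) 7: ivusfluzmak
surface: ivusfluzmak

cell VEL=gu, TOR=mi, CASE=ra, CLASS=du:
underlying: ivus-f-f-m-g
1. f -> v, k -> g, p -> b, s -> z / V _ V: no change
2. g -> k, v -> f / _ #: fires at position(s) 8: ivusffmk
3. 0 -> a / C _ C #: inserts after position(s) 7: ivusffmak
4. e -> o, i -> u / B C0 _: no change
surface: ivusffmak

cell VEL=gu, TOR=ri, CASE=ra, CLASS=du:
underlying: ivus-i-f-m-g
1. f -> v, k -> g, p -> b, s -> z / V _ V: fires at position(s) 4: ivuzifmg
2. g -> k, v -> f / _ #: fires at position(s) 8: ivuzifmk
3. 0 -> a / C _ C #: inserts after position(s) 7: ivuzifmak
4. e -> o, i -> u / B C0 _: fires at position(s) 5: ivuzufmak
surface: ivuzufmak


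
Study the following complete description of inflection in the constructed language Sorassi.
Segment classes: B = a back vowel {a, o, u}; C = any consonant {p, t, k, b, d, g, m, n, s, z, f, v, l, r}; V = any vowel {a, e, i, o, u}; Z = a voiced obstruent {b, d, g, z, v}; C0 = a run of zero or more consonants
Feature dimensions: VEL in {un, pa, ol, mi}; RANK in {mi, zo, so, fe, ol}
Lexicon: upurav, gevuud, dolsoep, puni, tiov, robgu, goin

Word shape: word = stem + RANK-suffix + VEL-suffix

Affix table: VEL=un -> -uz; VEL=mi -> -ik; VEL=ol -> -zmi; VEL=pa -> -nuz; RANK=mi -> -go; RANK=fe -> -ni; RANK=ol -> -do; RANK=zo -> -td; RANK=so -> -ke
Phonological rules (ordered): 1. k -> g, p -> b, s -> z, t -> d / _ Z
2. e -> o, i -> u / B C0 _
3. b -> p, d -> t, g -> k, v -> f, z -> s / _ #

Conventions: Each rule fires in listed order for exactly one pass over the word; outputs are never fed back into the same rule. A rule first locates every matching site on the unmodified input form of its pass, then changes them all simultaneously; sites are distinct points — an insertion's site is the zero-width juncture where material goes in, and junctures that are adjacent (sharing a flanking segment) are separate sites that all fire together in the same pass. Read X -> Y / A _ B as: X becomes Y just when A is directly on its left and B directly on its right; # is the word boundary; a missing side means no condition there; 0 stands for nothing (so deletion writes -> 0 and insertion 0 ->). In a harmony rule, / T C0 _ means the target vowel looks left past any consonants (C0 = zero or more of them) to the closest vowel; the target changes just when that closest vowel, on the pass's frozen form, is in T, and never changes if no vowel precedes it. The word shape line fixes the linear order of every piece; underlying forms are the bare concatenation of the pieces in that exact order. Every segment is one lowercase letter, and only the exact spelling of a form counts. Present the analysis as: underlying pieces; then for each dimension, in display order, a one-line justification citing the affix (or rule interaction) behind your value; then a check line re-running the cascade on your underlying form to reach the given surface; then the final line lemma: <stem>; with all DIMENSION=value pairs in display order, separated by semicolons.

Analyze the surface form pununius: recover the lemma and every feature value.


underlying: puni-ni-uz
VEL=un - signalled by the affix -uz
RANK=fe - signalled by the affix -ni
check: puniniuz -> puniniuz -> pununiuz -> pununius
lemma: puni; VEL=un; RANK=fe


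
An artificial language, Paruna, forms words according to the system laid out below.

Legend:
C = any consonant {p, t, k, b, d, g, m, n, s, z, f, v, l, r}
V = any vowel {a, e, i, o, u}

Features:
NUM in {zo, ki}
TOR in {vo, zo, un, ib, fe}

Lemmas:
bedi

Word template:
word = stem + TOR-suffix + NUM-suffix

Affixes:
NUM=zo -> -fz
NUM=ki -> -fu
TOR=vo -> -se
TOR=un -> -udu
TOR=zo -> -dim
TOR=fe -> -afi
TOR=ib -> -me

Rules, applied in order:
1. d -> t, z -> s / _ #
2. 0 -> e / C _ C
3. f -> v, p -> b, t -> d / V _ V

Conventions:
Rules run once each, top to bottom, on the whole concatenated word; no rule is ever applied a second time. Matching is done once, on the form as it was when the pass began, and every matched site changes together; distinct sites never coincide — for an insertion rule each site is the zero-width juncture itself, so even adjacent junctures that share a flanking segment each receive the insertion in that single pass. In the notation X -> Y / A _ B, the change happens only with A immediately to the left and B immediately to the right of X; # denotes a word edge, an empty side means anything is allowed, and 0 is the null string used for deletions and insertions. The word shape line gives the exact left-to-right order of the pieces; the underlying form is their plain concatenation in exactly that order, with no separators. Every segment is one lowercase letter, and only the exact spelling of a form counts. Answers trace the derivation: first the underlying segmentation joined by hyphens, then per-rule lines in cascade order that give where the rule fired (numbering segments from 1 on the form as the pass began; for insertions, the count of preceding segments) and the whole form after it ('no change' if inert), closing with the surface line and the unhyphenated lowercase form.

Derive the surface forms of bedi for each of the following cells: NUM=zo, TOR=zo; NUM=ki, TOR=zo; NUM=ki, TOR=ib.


cell NUM=zo, TOR=zo:
underlying: bedi-dim-fz
1. d -> t, z -> s / _ #: fires at position(s) 9: bedidimfs
2. 0 -> e / C _ C: inserts after position(s) 7, 8: bedidimefes
3. f -> v, p -> b, t -> d / V _ V: fires at position(s) 9: bedidimeves
surface: bedidimeves

cell NUM=ki, TOR=zo:
underlying: bedi-dim-fu
1. d -> t, z -> s / _ #: no change
2. 0 -> e / C _ C: inserts after position(s) 7: bedidimefu
3. f -> v, p -> b, t -> d / V _ V: fires at position(s) 9: bedidimevu
surface: bedidimevu

cell NUM=ki, TOR=ib:
underlying: bedi-me-fu
1. d -> t, z -> s / _ #: no change
2. 0 -> e / C _ C: no change
3. f -> v, p -> b, t -> d / V _ V: fires at position(s) 7: bedimevu
surface: bedimevu


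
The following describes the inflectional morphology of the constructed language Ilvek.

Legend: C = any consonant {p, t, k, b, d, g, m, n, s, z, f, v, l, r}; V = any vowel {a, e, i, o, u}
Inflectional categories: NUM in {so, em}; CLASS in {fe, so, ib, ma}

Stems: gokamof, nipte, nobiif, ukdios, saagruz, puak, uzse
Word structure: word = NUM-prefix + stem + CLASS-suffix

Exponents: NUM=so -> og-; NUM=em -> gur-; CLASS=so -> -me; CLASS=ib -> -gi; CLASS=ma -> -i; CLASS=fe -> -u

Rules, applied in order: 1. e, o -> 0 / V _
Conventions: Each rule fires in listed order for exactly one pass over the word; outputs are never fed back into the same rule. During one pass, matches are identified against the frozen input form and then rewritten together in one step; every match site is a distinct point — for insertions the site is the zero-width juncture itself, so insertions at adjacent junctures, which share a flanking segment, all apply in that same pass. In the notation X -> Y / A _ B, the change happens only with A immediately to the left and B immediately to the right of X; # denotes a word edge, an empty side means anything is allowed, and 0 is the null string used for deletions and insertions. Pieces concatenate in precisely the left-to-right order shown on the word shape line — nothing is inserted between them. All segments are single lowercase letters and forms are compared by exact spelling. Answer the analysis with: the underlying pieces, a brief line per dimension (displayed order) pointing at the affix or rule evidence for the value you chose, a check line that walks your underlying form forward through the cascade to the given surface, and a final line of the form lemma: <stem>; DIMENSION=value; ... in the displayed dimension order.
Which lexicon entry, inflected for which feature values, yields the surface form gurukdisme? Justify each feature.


underlying: gur-ukdios-me
NUM=em - signalled by the affix gur-
CLASS=so - signalled by the affix -me
check: gurukdiosme -> gurukdisme
lemma: ukdios; NUM=em; CLASS=so


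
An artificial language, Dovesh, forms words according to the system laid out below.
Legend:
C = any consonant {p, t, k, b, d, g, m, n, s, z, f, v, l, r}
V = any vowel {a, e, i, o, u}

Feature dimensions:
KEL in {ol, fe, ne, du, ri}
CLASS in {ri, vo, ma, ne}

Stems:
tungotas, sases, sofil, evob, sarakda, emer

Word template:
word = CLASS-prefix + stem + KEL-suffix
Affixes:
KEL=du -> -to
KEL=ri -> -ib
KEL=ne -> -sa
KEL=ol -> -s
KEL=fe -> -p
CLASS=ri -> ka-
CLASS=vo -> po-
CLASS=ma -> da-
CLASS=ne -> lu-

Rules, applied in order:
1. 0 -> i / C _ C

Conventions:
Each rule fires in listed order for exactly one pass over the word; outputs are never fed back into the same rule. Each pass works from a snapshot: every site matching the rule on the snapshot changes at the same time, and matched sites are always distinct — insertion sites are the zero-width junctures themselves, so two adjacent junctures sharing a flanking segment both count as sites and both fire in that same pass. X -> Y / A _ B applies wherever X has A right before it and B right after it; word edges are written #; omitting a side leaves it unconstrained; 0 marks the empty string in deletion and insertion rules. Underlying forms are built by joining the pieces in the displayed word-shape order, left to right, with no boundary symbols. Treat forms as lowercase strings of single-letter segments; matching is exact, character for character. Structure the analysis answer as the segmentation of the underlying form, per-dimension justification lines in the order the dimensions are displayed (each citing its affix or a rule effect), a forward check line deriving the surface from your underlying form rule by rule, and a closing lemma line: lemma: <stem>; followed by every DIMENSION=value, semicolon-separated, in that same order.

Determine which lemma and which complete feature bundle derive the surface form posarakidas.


underlying: po-sarakda-s
KEL=ol - signalled by the affix -s
CLASS=vo - signalled by the affix po-
check: posarakdas -> posarakidas
lemma: sarakda; KEL=ol; CLASS=vo


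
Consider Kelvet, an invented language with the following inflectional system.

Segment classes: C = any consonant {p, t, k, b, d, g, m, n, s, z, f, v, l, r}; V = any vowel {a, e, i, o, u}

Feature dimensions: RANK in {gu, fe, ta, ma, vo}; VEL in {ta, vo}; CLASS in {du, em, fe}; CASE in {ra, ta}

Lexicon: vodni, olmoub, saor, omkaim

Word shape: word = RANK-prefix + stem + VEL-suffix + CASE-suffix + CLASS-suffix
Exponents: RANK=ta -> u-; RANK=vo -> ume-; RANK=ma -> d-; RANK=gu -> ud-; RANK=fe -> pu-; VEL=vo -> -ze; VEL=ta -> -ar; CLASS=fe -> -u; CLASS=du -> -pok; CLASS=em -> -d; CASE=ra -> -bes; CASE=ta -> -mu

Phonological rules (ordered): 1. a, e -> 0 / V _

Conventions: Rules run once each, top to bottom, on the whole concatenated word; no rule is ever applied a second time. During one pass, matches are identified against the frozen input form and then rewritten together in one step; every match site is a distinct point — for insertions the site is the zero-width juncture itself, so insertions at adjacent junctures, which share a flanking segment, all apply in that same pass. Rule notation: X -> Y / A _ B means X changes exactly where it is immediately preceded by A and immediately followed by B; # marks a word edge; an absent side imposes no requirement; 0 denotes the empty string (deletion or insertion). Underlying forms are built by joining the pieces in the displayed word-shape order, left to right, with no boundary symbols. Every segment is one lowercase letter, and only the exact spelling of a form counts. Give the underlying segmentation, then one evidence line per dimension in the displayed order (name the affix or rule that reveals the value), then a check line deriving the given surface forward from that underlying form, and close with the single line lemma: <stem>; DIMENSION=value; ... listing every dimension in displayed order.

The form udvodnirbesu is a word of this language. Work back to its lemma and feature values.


underlying: ud-vodni-ar-bes-u
RANK=gu - signalled by the affix ud-
VEL=ta - signalled by the affix -ar
CLASS=fe - signalled by the affix -u
CASE=ra - signalled by the affix -bes
check: udvodniarbesu -> udvodnirbesu
lemma: vodni; RANK=gu; VEL=ta; CLASS=fe; CASE=ra


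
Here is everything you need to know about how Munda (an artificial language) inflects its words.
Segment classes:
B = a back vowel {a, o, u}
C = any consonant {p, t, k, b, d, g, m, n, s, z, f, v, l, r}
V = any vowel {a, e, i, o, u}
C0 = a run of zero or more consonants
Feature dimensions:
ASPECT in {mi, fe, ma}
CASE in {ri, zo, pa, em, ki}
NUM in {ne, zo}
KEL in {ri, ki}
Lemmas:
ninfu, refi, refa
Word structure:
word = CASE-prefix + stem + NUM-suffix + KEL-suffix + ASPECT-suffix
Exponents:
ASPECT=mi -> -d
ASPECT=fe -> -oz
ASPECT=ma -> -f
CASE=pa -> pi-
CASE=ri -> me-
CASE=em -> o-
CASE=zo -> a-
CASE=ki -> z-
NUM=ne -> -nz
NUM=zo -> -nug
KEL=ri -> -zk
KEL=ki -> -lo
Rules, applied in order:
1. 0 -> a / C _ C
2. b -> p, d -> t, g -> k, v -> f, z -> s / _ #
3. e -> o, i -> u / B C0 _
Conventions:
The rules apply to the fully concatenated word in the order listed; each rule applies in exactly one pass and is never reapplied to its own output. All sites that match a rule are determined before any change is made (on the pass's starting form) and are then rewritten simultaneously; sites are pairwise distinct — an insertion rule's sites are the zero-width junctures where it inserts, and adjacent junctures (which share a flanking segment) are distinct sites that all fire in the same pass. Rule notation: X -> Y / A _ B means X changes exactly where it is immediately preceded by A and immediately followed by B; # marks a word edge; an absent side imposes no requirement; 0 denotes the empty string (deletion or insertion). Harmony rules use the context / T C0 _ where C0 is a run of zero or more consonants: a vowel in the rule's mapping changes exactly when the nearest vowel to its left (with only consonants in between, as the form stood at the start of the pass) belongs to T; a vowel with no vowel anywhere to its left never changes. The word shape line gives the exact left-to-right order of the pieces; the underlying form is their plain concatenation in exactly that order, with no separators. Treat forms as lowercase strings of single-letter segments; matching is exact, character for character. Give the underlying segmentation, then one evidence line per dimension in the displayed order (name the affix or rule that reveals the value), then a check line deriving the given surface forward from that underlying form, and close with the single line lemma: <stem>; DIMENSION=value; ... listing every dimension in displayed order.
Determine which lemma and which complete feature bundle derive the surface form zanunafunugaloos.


underlying: z-ninfu-nug-lo-oz
ASPECT=fe - signalled by the affix -oz
CASE=ki - signalled by the affix z-
NUM=zo - signalled by the affix -nug
KEL=ki - signalled by the affix -lo
check: zninfunuglooz -> zaninafunugalooz -> zaninafunugaloos -> zanunafunugaloos
lemma: ninfu; ASPECT=fe; CASE=ki; NUM=zo; KEL=ki


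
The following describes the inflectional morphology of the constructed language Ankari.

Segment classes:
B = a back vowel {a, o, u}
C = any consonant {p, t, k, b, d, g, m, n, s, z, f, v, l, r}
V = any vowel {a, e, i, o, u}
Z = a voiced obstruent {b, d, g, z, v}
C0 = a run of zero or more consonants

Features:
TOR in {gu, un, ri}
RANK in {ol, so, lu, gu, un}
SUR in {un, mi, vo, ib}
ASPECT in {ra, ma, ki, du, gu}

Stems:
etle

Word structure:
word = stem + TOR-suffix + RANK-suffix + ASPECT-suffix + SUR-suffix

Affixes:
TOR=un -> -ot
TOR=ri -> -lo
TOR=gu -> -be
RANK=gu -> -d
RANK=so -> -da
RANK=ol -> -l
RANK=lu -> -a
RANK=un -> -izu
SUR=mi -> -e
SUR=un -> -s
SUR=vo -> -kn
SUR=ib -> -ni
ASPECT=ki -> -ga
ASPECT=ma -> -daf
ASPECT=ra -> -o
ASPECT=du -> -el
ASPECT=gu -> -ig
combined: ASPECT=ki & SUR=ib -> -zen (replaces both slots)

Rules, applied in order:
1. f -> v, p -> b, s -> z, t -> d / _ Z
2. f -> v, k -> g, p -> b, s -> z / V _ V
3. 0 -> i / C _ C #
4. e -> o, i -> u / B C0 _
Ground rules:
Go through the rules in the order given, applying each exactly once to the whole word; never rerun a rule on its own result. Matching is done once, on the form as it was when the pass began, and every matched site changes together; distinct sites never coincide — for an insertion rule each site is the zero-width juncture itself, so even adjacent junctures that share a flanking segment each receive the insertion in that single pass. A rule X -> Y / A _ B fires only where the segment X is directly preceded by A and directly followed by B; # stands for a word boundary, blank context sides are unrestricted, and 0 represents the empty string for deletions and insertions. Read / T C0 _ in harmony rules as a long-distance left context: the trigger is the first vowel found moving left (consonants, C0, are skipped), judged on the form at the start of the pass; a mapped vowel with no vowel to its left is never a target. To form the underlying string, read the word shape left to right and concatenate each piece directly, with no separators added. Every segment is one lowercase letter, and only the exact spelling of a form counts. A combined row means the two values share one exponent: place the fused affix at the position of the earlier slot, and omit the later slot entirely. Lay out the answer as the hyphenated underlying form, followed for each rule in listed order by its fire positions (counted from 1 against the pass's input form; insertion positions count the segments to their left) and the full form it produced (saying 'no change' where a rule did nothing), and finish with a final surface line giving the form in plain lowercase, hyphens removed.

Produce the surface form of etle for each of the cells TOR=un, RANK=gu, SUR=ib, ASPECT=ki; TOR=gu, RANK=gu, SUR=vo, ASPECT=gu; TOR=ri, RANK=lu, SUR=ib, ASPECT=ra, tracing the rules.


cell TOR=un, RANK=gu, SUR=ib, ASPECT=ki:
underlying: etle-ot-d-zen
1. f -> v, p -> b, s -> z, t -> d / _ Z: fires at position(s) 6: etleoddzen
2. f -> v, k -> g, p -> b, s -> z / V _ V: no change
3. 0 -> i / C _ C #: no change
4. e -> o, i -> u / B C0 _: fires at position(s) 9: etleoddzon
surface: etleoddzon

cell TOR=gu, RANK=gu, SUR=vo, ASPECT=gu:
underlying: etle-be-d-ig-kn
1. f -> v, p -> b, s -> z, t -> d / _ Z: no change
2. f -> v, k -> g, p -> b, s -> z / V _ V: no change
3. 0 -> i / C _ C #: inserts after position(s) 10: etlebedigkin
4. e -> o, i -> u / B C0 _: no change
surface: etlebedigkin

cell TOR=ri, RANK=lu, SUR=ib, ASPECT=ra:
underlying: etle-lo-a-o-ni
1. f -> v, p -> b, s -> z, t -> d / _ Z: no change
2. f -> v, k -> g, p -> b, s -> z / V _ V: no change
3. 0 -> i / C _ C #: no change
4. e -> o, i -> u / B C0 _: fires at position(s) 10: etleloaonu
surface: etleloaonu


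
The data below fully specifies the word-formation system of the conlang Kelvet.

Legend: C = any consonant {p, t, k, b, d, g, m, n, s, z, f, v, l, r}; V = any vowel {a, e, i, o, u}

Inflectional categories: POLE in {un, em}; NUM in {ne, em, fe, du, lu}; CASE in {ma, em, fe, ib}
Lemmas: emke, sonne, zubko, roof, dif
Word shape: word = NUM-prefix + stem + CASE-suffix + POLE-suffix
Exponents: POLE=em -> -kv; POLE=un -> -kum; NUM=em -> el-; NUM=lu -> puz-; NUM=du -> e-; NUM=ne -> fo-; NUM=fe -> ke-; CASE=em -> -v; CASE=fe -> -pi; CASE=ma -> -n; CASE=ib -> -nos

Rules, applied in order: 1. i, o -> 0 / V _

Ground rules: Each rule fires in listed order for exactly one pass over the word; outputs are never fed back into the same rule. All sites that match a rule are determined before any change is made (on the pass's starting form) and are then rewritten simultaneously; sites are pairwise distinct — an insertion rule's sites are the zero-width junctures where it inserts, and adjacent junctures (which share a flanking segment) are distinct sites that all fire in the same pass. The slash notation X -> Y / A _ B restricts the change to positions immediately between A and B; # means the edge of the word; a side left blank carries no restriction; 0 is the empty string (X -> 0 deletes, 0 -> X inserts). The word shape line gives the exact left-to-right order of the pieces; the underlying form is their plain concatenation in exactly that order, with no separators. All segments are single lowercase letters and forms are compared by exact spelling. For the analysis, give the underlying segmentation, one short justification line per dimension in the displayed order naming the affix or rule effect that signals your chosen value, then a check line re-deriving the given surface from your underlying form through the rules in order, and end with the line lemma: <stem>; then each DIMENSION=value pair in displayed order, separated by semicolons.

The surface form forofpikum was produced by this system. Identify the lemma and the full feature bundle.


underlying: fo-roof-pi-kum
POLE=un - signalled by the affix -kum
NUM=ne - signalled by the affix fo-
CASE=fe - signalled by the affix -pi
check: foroofpikum -> forofpikum
lemma: roof; POLE=un; NUM=ne; CASE=fe


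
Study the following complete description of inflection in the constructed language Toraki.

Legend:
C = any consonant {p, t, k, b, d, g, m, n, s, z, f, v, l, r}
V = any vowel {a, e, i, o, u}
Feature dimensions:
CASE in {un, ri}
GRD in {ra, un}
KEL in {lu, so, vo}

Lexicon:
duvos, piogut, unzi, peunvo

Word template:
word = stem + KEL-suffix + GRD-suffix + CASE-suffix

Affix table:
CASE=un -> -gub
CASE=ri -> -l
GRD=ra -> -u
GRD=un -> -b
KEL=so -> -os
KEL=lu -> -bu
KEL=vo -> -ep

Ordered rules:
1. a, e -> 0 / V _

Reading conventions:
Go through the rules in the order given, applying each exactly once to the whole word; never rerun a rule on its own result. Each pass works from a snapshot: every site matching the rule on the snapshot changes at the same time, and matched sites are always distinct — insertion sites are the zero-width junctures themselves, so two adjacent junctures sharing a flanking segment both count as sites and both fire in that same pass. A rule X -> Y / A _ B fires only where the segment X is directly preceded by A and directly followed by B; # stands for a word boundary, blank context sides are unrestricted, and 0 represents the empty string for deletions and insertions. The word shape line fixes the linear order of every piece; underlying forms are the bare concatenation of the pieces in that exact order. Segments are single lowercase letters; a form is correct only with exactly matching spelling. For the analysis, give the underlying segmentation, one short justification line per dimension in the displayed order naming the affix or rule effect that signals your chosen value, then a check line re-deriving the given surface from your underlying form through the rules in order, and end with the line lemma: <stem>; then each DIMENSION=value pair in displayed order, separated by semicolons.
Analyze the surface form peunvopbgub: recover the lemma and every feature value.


underlying: peunvo-ep-b-gub
CASE=un - signalled by the affix -gub
GRD=un - signalled by the affix -b
KEL=vo - signalled by the affix -ep
check: peunvoepbgub -> peunvopbgub
lemma: peunvo; CASE=un; GRD=un; KEL=vo


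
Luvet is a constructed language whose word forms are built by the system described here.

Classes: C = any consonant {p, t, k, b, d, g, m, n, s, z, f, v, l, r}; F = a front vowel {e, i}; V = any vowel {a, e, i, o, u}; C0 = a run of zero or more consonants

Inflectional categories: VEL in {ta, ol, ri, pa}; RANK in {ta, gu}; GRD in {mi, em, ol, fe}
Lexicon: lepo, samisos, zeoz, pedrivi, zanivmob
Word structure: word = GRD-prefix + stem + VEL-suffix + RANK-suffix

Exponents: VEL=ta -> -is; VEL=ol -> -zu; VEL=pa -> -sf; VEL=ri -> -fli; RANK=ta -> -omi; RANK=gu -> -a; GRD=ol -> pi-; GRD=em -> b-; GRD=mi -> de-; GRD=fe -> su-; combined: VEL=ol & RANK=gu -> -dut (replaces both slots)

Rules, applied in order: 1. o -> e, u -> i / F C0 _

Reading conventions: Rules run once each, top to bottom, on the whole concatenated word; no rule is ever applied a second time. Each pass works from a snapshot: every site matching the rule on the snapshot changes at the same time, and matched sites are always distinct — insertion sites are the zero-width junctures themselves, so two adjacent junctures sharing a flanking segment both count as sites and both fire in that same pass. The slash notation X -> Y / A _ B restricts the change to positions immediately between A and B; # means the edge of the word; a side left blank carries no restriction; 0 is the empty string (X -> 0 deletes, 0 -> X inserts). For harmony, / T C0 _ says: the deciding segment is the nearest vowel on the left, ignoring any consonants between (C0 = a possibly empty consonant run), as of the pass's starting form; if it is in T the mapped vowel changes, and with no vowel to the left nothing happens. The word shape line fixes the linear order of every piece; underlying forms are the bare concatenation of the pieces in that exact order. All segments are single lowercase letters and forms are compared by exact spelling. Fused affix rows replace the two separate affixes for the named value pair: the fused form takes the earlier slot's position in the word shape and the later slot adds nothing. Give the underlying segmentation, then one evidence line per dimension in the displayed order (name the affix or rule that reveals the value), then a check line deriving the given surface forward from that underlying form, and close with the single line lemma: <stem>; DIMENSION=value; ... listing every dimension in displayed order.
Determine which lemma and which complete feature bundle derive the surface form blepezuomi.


underlying: b-lepo-zu-omi
VEL=ol - signalled by the affix -zu
RANK=ta - signalled by the affix -omi
GRD=em - signalled by the affix b-
check: blepozuomi -> blepezuomi
lemma: lepo; VEL=ol; RANK=ta; GRD=em
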